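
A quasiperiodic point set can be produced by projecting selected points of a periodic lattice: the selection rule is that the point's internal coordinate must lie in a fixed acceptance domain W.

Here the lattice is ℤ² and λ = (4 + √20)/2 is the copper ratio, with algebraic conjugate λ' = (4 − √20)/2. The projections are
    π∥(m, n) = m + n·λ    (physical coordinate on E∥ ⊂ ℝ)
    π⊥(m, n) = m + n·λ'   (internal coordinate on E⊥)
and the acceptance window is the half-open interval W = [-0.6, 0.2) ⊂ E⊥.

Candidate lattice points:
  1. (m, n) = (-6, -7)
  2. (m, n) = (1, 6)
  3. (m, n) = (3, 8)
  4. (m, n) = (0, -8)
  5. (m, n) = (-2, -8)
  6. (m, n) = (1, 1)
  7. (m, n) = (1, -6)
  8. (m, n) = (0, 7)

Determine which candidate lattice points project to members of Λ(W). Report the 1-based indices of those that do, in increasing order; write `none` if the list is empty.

2, 5

Numerically λ ≈ 4.236068 and λ' = −1/λ ≈ -0.236068.
[1] lift (-6,-7): star map gives -4.347524; window check -0.6 ≤ -4.347524 < 0.2 is false → out
[2] lift (1,6): star map gives -0.416408; window check -0.6 ≤ -0.416408 < 0.2 is true → IN Λ
[3] lift (3,8): star map gives 1.111456; window check -0.6 ≤ 1.111456 < 0.2 is false → out
[4] lift (0,-8): star map gives 1.888544; window check -0.6 ≤ 1.888544 < 0.2 is false → out
[5] lift (-2,-8): star map gives -0.111456; window check -0.6 ≤ -0.111456 < 0.2 is true → IN Λ
[6] lift (1,1): star map gives 0.763932; window check -0.6 ≤ 0.763932 < 0.2 is false → out
[7] lift (1,-6): star map gives 2.416408; window check -0.6 ≤ 2.416408 < 0.2 is false → out
[8] lift (0,7): star map gives -1.652476; window check -0.6 ≤ -1.652476 < 0.2 is false → out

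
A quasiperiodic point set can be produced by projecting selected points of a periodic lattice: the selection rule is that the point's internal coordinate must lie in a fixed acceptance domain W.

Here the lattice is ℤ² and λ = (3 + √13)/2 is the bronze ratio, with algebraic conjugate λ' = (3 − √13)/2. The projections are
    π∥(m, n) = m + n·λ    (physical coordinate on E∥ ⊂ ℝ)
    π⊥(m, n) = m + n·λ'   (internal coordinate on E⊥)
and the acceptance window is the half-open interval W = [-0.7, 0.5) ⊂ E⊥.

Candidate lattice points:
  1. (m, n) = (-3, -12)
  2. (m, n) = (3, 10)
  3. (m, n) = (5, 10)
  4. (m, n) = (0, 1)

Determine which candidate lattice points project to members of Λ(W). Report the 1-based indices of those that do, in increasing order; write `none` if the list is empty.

Compute λ' = (3−√13)/2 = -0.3028, so π⊥(m,n) = m -0.3028·n.
[1] lift (-3,-12): star map gives 0.6333; window check -0.7 ≤ 0.6333 < 0.5 is false → out
[2] lift (3,10): star map gives -0.0278; window check -0.7 ≤ -0.0278 < 0.5 is true → IN Λ
[3] lift (5,10): star map gives 1.9722; window check -0.7 ≤ 1.9722 < 0.5 is false → out
[4] lift (0,1): star map gives -0.3028; window check -0.7 ≤ -0.3028 < 0.5 is true → IN Λ

2, 4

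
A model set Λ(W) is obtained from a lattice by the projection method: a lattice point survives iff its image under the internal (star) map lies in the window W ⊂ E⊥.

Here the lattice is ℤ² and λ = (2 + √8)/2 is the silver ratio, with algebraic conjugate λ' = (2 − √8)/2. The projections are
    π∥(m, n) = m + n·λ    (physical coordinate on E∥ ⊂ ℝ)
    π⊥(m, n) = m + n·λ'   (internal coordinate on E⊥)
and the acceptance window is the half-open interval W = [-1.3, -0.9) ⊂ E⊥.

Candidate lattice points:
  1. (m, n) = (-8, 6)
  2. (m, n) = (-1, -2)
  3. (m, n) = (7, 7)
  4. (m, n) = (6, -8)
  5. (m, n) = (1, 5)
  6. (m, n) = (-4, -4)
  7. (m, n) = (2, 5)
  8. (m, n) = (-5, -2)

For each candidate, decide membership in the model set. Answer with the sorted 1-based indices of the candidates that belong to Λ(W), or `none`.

5

Compute λ' = (2−√8)/2 = -0.4142, so π⊥(m,n) = m -0.4142·n.
[1] lift (-8,6): star map gives -10.4853; window check -1.3 ≤ -10.4853 < -0.9 is false → out
[2] lift (-1,-2): star map gives -0.1716; window check -1.3 ≤ -0.1716 < -0.9 is false → out
[3] lift (7,7): star map gives 4.1005; window check -1.3 ≤ 4.1005 < -0.9 is false → out
[4] lift (6,-8): star map gives 9.3137; window check -1.3 ≤ 9.3137 < -0.9 is false → out
[5] lift (1,5): star map gives -1.0711; window check -1.3 ≤ -1.0711 < -0.9 is true → IN Λ
[6] lift (-4,-4): star map gives -2.3431; window check -1.3 ≤ -2.3431 < -0.9 is false → out
[7] lift (2,5): star map gives -0.0711; window check -1.3 ≤ -0.0711 < -0.9 is false → out
[8] lift (-5,-2): star map gives -4.1716; window check -1.3 ≤ -4.1716 < -0.9 is false → out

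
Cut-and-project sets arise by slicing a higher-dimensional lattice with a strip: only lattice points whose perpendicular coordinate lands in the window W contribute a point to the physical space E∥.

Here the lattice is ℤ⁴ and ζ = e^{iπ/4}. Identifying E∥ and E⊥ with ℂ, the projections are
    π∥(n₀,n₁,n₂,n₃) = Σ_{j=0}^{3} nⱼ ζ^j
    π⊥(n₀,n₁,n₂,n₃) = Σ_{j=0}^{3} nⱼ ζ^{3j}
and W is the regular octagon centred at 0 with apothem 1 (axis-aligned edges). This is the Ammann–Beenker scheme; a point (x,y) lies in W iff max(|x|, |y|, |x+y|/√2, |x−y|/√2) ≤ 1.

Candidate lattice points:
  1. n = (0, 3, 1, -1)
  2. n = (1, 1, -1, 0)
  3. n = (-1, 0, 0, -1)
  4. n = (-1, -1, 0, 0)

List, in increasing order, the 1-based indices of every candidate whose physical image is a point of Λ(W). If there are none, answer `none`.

π⊥(n) = n₀ + n₁ζ³ + n₂ζ⁶ + n₃ζ⁹ where ζ = e^{iπ/4}.
candidate 1: n = (0, 3, 1, -1) → π⊥ ≈ (-2.828427, +0.414214); max(|x|,|y|,|x±y|/√2) = 2.828427 > 1 ⇒ ∉ W
candidate 2: n = (1, 1, -1, 0) → π⊥ ≈ (+0.292893, +1.707107); max(|x|,|y|,|x±y|/√2) = 1.707107 > 1 ⇒ ∉ W
candidate 3: n = (-1, 0, 0, -1) → π⊥ ≈ (-1.707107, -0.707107); max(|x|,|y|,|x±y|/√2) = 1.707107 > 1 ⇒ ∉ W
candidate 4: n = (-1, -1, 0, 0) → π⊥ ≈ (-0.292893, -0.707107); max(|x|,|y|,|x±y|/√2) = 0.707107 ≤ 1 ⇒ ∈ W

4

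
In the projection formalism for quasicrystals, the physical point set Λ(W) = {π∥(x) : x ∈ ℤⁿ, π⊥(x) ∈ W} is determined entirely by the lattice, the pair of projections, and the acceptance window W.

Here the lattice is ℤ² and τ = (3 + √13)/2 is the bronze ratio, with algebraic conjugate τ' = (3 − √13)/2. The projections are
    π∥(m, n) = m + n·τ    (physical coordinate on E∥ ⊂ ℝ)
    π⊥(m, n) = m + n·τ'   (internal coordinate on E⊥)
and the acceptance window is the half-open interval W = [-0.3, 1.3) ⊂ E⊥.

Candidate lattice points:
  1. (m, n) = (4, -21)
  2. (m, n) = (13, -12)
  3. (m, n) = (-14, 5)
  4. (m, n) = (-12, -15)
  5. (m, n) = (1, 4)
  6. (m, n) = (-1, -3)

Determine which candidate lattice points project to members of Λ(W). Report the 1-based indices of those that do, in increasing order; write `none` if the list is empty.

5, 6

Numerically τ ≈ 3.302776 and τ' = −1/τ ≈ -0.302776.
[1] lift (4,-21): star map gives 10.358288; window check -0.3 ≤ 10.358288 < 1.3 is false → out
[2] lift (13,-12): star map gives 16.633308; window check -0.3 ≤ 16.633308 < 1.3 is false → out
[3] lift (-14,5): star map gives -15.513878; window check -0.3 ≤ -15.513878 < 1.3 is false → out
[4] lift (-12,-15): star map gives -7.458365; window check -0.3 ≤ -7.458365 < 1.3 is false → out
[5] lift (1,4): star map gives -0.211103; window check -0.3 ≤ -0.211103 < 1.3 is true → IN Λ
[6] lift (-1,-3): star map gives -0.091673; window check -0.3 ≤ -0.091673 < 1.3 is true → IN Λ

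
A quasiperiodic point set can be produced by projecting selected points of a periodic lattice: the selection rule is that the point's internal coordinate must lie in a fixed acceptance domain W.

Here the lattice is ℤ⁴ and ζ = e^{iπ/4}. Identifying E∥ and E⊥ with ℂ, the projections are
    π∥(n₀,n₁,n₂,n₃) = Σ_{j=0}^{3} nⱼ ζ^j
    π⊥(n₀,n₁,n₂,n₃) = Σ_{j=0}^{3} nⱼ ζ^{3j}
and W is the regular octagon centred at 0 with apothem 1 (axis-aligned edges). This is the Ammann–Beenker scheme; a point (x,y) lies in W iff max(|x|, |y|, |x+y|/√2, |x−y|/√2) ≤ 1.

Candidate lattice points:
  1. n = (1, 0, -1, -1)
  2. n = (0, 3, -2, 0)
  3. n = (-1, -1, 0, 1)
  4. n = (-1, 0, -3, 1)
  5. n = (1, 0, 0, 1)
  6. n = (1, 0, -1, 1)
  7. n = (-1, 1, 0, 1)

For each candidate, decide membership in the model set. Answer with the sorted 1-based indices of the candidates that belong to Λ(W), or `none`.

Internal map: ζ^{3j} for j=0..3 gives (1,0), (−√2/2,√2/2), (0,−1), (√2/2,√2/2).
#1 (1, 0, -1, -1): internal (0.2929, 0.2929); octagon support 0.4142 vs apothem 1 → ∈ W
#2 (0, 3, -2, 0): internal (-2.1213, 4.1213); octagon support 4.4142 vs apothem 1 → ∉ W
#3 (-1, -1, 0, 1): internal (0.4142, 0.0000); octagon support 0.4142 vs apothem 1 → ∈ W
#4 (-1, 0, -3, 1): internal (-0.2929, 3.7071); octagon support 3.7071 vs apothem 1 → ∉ W
#5 (1, 0, 0, 1): internal (1.7071, 0.7071); octagon support 1.7071 vs apothem 1 → ∉ W
#6 (1, 0, -1, 1): internal (1.7071, 1.7071); octagon support 2.4142 vs apothem 1 → ∉ W
#7 (-1, 1, 0, 1): internal (-1.0000, 1.4142); octagon support 1.7071 vs apothem 1 → ∉ W

1, 3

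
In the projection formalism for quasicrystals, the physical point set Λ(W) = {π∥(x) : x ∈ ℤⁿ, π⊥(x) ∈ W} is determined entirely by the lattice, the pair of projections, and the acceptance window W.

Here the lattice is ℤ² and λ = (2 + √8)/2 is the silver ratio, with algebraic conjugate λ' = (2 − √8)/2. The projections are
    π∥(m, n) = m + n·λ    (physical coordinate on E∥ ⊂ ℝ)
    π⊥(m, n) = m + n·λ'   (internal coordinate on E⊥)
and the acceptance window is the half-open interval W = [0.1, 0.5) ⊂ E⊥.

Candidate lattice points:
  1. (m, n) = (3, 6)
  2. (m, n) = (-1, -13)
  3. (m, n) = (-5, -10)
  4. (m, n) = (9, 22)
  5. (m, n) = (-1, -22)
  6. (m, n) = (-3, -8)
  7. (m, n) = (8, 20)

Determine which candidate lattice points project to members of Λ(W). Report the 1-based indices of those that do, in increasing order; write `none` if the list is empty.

Compute λ' = (2−√8)/2 = -0.4142, so π⊥(m,n) = m -0.4142·n.
[1] lift (3,6): star map gives 0.5147; window check 0.1 ≤ 0.5147 < 0.5 is false → out
[2] lift (-1,-13): star map gives 4.3848; window check 0.1 ≤ 4.3848 < 0.5 is false → out
[3] lift (-5,-10): star map gives -0.8579; window check 0.1 ≤ -0.8579 < 0.5 is false → out
[4] lift (9,22): star map gives -0.1127; window check 0.1 ≤ -0.1127 < 0.5 is false → out
[5] lift (-1,-22): star map gives 8.1127; window check 0.1 ≤ 8.1127 < 0.5 is false → out
[6] lift (-3,-8): star map gives 0.3137; window check 0.1 ≤ 0.3137 < 0.5 is true → IN Λ
[7] lift (8,20): star map gives -0.2843; window check 0.1 ≤ -0.2843 < 0.5 is false → out

6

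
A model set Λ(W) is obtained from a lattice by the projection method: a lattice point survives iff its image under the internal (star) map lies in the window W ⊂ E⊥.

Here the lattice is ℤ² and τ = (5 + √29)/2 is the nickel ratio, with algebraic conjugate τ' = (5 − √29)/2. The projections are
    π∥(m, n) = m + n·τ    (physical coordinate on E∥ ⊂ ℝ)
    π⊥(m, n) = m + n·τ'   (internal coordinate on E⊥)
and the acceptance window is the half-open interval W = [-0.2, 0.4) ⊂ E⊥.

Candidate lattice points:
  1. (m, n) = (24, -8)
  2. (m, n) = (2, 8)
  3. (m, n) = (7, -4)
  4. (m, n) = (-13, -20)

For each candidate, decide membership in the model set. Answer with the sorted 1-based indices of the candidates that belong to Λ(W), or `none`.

τ' = (5−√29)/2 ≈ -0.192582.
candidate 1: (m,n)=(24,-8) → π∥ = 24-8·τ ≈ -17.540659, π⊥ = 24-8·τ' ≈ 25.540659 ∉ [-0.2, 0.4) ⇒ out
candidate 2: (m,n)=(2,8) → π∥ = 2+8·τ ≈ 43.540659, π⊥ = 2+8·τ' ≈ 0.459341 ∉ [-0.2, 0.4) ⇒ out
candidate 3: (m,n)=(7,-4) → π∥ = 7-4·τ ≈ -13.770330, π⊥ = 7-4·τ' ≈ 7.770330 ∉ [-0.2, 0.4) ⇒ out
candidate 4: (m,n)=(-13,-20) → π∥ = -13-20·τ ≈ -116.851648, π⊥ = -13-20·τ' ≈ -9.148352 ∉ [-0.2, 0.4) ⇒ out

none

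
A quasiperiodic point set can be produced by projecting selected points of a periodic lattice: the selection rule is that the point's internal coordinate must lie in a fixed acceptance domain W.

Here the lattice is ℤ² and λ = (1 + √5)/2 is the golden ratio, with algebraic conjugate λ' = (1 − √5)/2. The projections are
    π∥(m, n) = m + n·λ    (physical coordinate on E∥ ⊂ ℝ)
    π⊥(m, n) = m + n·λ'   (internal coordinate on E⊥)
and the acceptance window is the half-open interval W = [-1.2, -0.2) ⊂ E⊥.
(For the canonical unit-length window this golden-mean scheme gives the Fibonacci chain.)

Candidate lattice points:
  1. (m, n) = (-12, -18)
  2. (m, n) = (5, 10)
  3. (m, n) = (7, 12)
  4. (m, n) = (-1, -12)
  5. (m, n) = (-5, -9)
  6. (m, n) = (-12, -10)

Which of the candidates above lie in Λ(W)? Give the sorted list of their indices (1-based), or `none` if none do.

λ' = (1−√5)/2 ≈ -0.618034.
[1] lift (-12,-18): star map gives -0.875388; window check -1.2 ≤ -0.875388 < -0.2 is true → IN Λ
[2] lift (5,10): star map gives -1.180340; window check -1.2 ≤ -1.180340 < -0.2 is true → IN Λ
[3] lift (7,12): star map gives -0.416408; window check -1.2 ≤ -0.416408 < -0.2 is true → IN Λ
[4] lift (-1,-12): star map gives 6.416408; window check -1.2 ≤ 6.416408 < -0.2 is false → out
[5] lift (-5,-9): star map gives 0.562306; window check -1.2 ≤ 0.562306 < -0.2 is false → out
[6] lift (-12,-10): star map gives -5.819660; window check -1.2 ≤ -5.819660 < -0.2 is false → out

1, 2, 3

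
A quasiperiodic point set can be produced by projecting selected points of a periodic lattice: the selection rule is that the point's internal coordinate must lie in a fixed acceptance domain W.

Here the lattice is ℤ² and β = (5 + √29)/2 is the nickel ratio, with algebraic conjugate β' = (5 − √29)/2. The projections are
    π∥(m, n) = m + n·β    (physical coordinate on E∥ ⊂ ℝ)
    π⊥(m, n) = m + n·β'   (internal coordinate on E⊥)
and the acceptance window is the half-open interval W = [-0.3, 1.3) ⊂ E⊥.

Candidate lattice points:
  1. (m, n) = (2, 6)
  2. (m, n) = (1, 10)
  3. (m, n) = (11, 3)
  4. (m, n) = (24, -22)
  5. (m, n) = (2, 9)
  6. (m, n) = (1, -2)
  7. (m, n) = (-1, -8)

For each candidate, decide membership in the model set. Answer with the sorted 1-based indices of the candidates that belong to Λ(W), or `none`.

1, 5, 7

β' = (5−√29)/2 ≈ -0.192582.
#1 (2,6): internal coord 2 + (6)·β' = +0.844506; +0.844506 ∈ [-0.3, 1.3) → IN Λ
#2 (1,10): internal coord 1 + (10)·β' = -0.925824; -0.925824 ∉ [-0.3, 1.3) → out
#3 (11,3): internal coord 11 + (3)·β' = +10.422253; +10.422253 ∉ [-0.3, 1.3) → out
#4 (24,-22): internal coord 24 + (-22)·β' = +28.236813; +28.236813 ∉ [-0.3, 1.3) → out
#5 (2,9): internal coord 2 + (9)·β' = +0.266758; +0.266758 ∈ [-0.3, 1.3) → IN Λ
#6 (1,-2): internal coord 1 + (-2)·β' = +1.385165; +1.385165 ∉ [-0.3, 1.3) → out
#7 (-1,-8): internal coord -1 + (-8)·β' = +0.540659; +0.540659 ∈ [-0.3, 1.3) → IN Λ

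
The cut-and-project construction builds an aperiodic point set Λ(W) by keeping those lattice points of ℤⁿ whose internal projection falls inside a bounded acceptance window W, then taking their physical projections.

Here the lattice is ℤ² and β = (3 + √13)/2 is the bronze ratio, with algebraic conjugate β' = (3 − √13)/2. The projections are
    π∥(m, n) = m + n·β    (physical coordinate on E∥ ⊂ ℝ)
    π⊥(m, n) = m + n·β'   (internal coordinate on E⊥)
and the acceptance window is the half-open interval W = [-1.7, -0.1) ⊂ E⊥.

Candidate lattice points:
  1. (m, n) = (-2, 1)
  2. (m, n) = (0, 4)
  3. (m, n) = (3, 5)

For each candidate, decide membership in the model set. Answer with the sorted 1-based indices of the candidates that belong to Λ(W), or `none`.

2

β' = (3−√13)/2 ≈ -0.30278.
candidate 1: (m,n)=(-2,1) → π∥ = -2+1·β ≈ 1.30278, π⊥ = -2+1·β' ≈ -2.30278 ∉ [-1.7, -0.1) ⇒ out
candidate 2: (m,n)=(0,4) → π∥ = 0+4·β ≈ 13.21110, π⊥ = 0+4·β' ≈ -1.21110 ∈ [-1.7, -0.1) ⇒ IN Λ
candidate 3: (m,n)=(3,5) → π∥ = 3+5·β ≈ 19.51388, π⊥ = 3+5·β' ≈ 1.48612 ∉ [-1.7, -0.1) ⇒ out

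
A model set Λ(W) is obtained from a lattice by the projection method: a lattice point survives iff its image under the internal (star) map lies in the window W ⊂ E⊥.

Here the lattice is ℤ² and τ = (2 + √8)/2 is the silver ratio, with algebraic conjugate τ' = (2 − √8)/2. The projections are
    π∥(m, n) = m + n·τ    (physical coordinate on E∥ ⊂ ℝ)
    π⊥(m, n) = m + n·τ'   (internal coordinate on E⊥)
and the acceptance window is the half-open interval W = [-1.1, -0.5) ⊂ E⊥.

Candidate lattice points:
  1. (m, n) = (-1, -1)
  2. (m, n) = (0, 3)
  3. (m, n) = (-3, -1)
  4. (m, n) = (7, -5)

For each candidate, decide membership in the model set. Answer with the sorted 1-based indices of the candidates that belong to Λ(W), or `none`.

τ' = (2−√8)/2 ≈ -0.4142.
[1] lift (-1,-1): star map gives -0.5858; window check -1.1 ≤ -0.5858 < -0.5 is true → IN Λ
[2] lift (0,3): star map gives -1.2426; window check -1.1 ≤ -1.2426 < -0.5 is false → out
[3] lift (-3,-1): star map gives -2.5858; window check -1.1 ≤ -2.5858 < -0.5 is false → out
[4] lift (7,-5): star map gives 9.0711; window check -1.1 ≤ 9.0711 < -0.5 is false → out

1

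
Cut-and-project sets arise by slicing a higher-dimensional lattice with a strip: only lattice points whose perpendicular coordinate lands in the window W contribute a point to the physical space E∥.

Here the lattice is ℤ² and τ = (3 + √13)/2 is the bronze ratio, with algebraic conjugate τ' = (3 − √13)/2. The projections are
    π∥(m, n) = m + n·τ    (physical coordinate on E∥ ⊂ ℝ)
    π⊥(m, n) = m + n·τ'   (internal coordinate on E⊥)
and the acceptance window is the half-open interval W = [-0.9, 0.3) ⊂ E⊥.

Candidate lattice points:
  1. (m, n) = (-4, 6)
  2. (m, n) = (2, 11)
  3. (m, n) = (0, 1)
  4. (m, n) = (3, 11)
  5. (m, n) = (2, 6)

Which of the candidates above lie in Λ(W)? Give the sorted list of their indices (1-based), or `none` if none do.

3, 4, 5

Compute τ' = (3−√13)/2 = -0.30278, so π⊥(m,n) = m -0.30278·n.
#1 (-4,6): internal coord -4 + (6)·τ' = -5.81665; -5.81665 ∉ [-0.9, 0.3) → out
#2 (2,11): internal coord 2 + (11)·τ' = -1.33053; -1.33053 ∉ [-0.9, 0.3) → out
#3 (0,1): internal coord 0 + (1)·τ' = -0.30278; -0.30278 ∈ [-0.9, 0.3) → IN Λ
#4 (3,11): internal coord 3 + (11)·τ' = -0.33053; -0.33053 ∈ [-0.9, 0.3) → IN Λ
#5 (2,6): internal coord 2 + (6)·τ' = +0.18335; +0.18335 ∈ [-0.9, 0.3) → IN Λ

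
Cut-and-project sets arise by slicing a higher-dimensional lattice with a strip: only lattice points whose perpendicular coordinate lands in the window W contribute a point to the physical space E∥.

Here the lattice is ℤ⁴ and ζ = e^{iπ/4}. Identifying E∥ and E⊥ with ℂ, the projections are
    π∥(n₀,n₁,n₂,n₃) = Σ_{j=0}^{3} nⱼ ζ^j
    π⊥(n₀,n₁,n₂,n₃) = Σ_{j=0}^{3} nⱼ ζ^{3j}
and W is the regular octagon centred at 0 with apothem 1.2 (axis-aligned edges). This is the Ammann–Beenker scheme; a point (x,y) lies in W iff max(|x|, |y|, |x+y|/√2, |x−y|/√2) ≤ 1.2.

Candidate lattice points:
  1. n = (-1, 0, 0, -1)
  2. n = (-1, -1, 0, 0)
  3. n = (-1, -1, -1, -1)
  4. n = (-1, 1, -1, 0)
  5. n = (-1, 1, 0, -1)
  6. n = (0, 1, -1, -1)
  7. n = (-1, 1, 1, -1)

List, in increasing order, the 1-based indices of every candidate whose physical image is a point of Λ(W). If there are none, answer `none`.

2, 3

With ζ = e^{iπ/4} the internal vectors are ζ^0,ζ^3,ζ^6,ζ^9.
candidate 1: n = (-1, 0, 0, -1) → π⊥ ≈ (-1.70711, -0.70711); max(|x|,|y|,|x±y|/√2) = 1.70711 > 1.2 ⇒ ∉ W
candidate 2: n = (-1, -1, 0, 0) → π⊥ ≈ (-0.29289, -0.70711); max(|x|,|y|,|x±y|/√2) = 0.70711 ≤ 1.2 ⇒ ∈ W
candidate 3: n = (-1, -1, -1, -1) → π⊥ ≈ (-1.00000, -0.41421); max(|x|,|y|,|x±y|/√2) = 1.00000 ≤ 1.2 ⇒ ∈ W
candidate 4: n = (-1, 1, -1, 0) → π⊥ ≈ (-1.70711, +1.70711); max(|x|,|y|,|x±y|/√2) = 2.41421 > 1.2 ⇒ ∉ W
candidate 5: n = (-1, 1, 0, -1) → π⊥ ≈ (-2.41421, +0.00000); max(|x|,|y|,|x±y|/√2) = 2.41421 > 1.2 ⇒ ∉ W
candidate 6: n = (0, 1, -1, -1) → π⊥ ≈ (-1.41421, +1.00000); max(|x|,|y|,|x±y|/√2) = 1.70711 > 1.2 ⇒ ∉ W
candidate 7: n = (-1, 1, 1, -1) → π⊥ ≈ (-2.41421, -1.00000); max(|x|,|y|,|x±y|/√2) = 2.41421 > 1.2 ⇒ ∉ W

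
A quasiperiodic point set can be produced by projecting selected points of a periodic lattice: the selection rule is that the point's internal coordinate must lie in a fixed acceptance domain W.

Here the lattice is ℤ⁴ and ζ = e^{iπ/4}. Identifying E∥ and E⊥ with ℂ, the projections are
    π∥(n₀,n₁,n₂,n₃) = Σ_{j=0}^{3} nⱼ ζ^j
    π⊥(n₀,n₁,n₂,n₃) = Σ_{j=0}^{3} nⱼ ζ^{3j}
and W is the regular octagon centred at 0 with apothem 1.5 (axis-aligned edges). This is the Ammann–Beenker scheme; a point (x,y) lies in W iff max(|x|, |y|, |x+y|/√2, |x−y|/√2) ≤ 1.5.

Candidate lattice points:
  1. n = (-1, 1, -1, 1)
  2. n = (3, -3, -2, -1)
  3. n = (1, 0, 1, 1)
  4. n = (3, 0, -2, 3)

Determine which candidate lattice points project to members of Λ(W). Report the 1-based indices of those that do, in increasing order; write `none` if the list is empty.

Internal map: ζ^{3j} for j=0..3 gives (1,0), (−√2/2,√2/2), (0,−1), (√2/2,√2/2).
candidate 1: n = (-1, 1, -1, 1) → π⊥ ≈ (-1.00000, +2.41421); max(|x|,|y|,|x±y|/√2) = 2.41421 > 1.5 ⇒ ∉ W
candidate 2: n = (3, -3, -2, -1) → π⊥ ≈ (+4.41421, -0.82843); max(|x|,|y|,|x±y|/√2) = 4.41421 > 1.5 ⇒ ∉ W
candidate 3: n = (1, 0, 1, 1) → π⊥ ≈ (+1.70711, -0.29289); max(|x|,|y|,|x±y|/√2) = 1.70711 > 1.5 ⇒ ∉ W
candidate 4: n = (3, 0, -2, 3) → π⊥ ≈ (+5.12132, +4.12132); max(|x|,|y|,|x±y|/√2) = 6.53553 > 1.5 ⇒ ∉ W

none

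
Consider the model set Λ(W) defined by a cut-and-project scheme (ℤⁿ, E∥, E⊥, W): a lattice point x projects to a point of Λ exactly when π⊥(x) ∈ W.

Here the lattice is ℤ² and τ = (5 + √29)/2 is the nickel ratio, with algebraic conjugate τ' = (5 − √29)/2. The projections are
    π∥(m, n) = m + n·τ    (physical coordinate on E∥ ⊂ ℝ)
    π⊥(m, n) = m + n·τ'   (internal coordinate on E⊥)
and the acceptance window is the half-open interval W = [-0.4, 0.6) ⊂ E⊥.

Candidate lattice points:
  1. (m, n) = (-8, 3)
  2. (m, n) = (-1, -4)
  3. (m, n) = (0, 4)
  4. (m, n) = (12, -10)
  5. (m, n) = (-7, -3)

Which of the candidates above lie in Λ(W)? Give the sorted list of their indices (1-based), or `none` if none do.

2

Numerically τ ≈ 5.1926 and τ' = −1/τ ≈ -0.1926.
[1] lift (-8,3): star map gives -8.5777; window check -0.4 ≤ -8.5777 < 0.6 is false → out
[2] lift (-1,-4): star map gives -0.2297; window check -0.4 ≤ -0.2297 < 0.6 is true → IN Λ
[3] lift (0,4): star map gives -0.7703; window check -0.4 ≤ -0.7703 < 0.6 is false → out
[4] lift (12,-10): star map gives 13.9258; window check -0.4 ≤ 13.9258 < 0.6 is false → out
[5] lift (-7,-3): star map gives -6.4223; window check -0.4 ≤ -6.4223 < 0.6 is false → out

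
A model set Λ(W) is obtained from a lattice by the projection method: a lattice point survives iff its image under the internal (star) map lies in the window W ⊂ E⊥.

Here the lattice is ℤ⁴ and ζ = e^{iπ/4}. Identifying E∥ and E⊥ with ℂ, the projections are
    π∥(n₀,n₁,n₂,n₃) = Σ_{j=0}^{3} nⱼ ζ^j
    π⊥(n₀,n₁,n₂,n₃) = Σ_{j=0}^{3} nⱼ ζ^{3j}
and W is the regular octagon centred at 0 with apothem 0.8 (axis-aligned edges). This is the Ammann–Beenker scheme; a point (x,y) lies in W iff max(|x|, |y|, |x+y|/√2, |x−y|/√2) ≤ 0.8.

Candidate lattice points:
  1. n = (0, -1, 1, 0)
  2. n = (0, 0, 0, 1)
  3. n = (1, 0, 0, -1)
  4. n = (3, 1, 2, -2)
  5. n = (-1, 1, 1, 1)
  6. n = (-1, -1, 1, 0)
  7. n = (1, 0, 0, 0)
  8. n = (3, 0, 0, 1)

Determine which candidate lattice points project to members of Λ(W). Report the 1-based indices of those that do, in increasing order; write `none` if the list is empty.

3

π⊥(n) = n₀ + n₁ζ³ + n₂ζ⁶ + n₃ζ⁹ where ζ = e^{iπ/4}.
#1 (0, -1, 1, 0): internal (0.707107, -1.707107); octagon support 1.707107 vs apothem 0.8 → ∉ W
#2 (0, 0, 0, 1): internal (0.707107, 0.707107); octagon support 1.000000 vs apothem 0.8 → ∉ W
#3 (1, 0, 0, -1): internal (0.292893, -0.707107); octagon support 0.707107 vs apothem 0.8 → ∈ W
#4 (3, 1, 2, -2): internal (0.878680, -2.707107); octagon support 2.707107 vs apothem 0.8 → ∉ W
#5 (-1, 1, 1, 1): internal (-1.000000, 0.414214); octagon support 1.000000 vs apothem 0.8 → ∉ W
#6 (-1, -1, 1, 0): internal (-0.292893, -1.707107); octagon support 1.707107 vs apothem 0.8 → ∉ W
#7 (1, 0, 0, 0): internal (1.000000, 0.000000); octagon support 1.000000 vs apothem 0.8 → ∉ W
#8 (3, 0, 0, 1): internal (3.707107, 0.707107); octagon support 3.707107 vs apothem 0.8 → ∉ W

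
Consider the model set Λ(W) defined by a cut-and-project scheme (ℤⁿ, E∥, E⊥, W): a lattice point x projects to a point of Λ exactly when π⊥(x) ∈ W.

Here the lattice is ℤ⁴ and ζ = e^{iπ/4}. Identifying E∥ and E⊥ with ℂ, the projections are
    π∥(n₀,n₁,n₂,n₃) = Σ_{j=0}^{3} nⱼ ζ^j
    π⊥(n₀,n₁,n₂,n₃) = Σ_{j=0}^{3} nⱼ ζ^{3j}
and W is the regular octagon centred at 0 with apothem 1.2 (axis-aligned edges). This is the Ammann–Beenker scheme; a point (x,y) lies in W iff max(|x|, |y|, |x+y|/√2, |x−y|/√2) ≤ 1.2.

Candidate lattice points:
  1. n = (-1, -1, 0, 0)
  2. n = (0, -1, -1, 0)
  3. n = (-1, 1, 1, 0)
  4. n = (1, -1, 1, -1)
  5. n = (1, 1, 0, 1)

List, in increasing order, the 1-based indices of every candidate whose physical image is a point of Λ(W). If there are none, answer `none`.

1, 2

With ζ = e^{iπ/4} the internal vectors are ζ^0,ζ^3,ζ^6,ζ^9.
candidate 1: n = (-1, -1, 0, 0) → π⊥ ≈ (-0.2929, -0.7071); max(|x|,|y|,|x±y|/√2) = 0.7071 ≤ 1.2 ⇒ ∈ W
candidate 2: n = (0, -1, -1, 0) → π⊥ ≈ (+0.7071, +0.2929); max(|x|,|y|,|x±y|/√2) = 0.7071 ≤ 1.2 ⇒ ∈ W
candidate 3: n = (-1, 1, 1, 0) → π⊥ ≈ (-1.7071, -0.2929); max(|x|,|y|,|x±y|/√2) = 1.7071 > 1.2 ⇒ ∉ W
candidate 4: n = (1, -1, 1, -1) → π⊥ ≈ (+1.0000, -2.4142); max(|x|,|y|,|x±y|/√2) = 2.4142 > 1.2 ⇒ ∉ W
candidate 5: n = (1, 1, 0, 1) → π⊥ ≈ (+1.0000, +1.4142); max(|x|,|y|,|x±y|/√2) = 1.7071 > 1.2 ⇒ ∉ W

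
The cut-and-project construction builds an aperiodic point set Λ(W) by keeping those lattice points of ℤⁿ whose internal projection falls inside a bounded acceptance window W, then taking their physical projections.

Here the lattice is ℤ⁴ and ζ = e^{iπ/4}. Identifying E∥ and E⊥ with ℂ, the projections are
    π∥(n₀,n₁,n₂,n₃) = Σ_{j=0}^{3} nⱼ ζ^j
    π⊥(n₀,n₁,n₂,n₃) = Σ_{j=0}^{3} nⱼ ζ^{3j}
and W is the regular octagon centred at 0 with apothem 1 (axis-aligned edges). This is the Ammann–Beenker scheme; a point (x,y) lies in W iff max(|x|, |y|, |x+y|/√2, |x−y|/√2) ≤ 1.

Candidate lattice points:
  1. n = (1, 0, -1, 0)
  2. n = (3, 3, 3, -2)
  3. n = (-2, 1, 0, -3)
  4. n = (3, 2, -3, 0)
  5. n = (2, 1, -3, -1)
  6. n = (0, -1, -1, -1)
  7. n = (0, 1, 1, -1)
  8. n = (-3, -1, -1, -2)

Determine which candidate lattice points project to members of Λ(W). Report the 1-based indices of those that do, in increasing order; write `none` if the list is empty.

With ζ = e^{iπ/4} the internal vectors are ζ^0,ζ^3,ζ^6,ζ^9.
candidate 1: n = (1, 0, -1, 0) → π⊥ ≈ (+1.000000, +1.000000); max(|x|,|y|,|x±y|/√2) = 1.414214 > 1 ⇒ ∉ W
candidate 2: n = (3, 3, 3, -2) → π⊥ ≈ (-0.535534, -2.292893); max(|x|,|y|,|x±y|/√2) = 2.292893 > 1 ⇒ ∉ W
candidate 3: n = (-2, 1, 0, -3) → π⊥ ≈ (-4.828427, -1.414214); max(|x|,|y|,|x±y|/√2) = 4.828427 > 1 ⇒ ∉ W
candidate 4: n = (3, 2, -3, 0) → π⊥ ≈ (+1.585786, +4.414214); max(|x|,|y|,|x±y|/√2) = 4.414214 > 1 ⇒ ∉ W
candidate 5: n = (2, 1, -3, -1) → π⊥ ≈ (+0.585786, +3.000000); max(|x|,|y|,|x±y|/√2) = 3.000000 > 1 ⇒ ∉ W
candidate 6: n = (0, -1, -1, -1) → π⊥ ≈ (+0.000000, -0.414214); max(|x|,|y|,|x±y|/√2) = 0.414214 ≤ 1 ⇒ ∈ W
candidate 7: n = (0, 1, 1, -1) → π⊥ ≈ (-1.414214, -1.000000); max(|x|,|y|,|x±y|/√2) = 1.707107 > 1 ⇒ ∉ W
candidate 8: n = (-3, -1, -1, -2) → π⊥ ≈ (-3.707107, -1.121320); max(|x|,|y|,|x±y|/√2) = 3.707107 > 1 ⇒ ∉ W

6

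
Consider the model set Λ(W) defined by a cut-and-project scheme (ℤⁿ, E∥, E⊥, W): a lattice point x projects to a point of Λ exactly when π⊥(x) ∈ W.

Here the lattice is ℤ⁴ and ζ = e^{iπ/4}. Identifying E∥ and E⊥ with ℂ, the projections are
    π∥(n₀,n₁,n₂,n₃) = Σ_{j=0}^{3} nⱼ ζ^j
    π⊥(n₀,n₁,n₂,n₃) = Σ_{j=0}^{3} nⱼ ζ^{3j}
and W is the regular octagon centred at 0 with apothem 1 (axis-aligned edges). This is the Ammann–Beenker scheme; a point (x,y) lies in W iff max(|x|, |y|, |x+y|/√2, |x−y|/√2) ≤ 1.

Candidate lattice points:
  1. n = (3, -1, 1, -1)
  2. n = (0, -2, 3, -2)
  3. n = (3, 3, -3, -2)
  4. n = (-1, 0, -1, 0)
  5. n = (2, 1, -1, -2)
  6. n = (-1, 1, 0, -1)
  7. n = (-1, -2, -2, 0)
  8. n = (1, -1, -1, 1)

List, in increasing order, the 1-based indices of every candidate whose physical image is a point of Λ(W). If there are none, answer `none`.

5, 7

π⊥(n) = n₀ + n₁ζ³ + n₂ζ⁶ + n₃ζ⁹ where ζ = e^{iπ/4}.
candidate 1: n = (3, -1, 1, -1) → π⊥ ≈ (+3.0000, -2.4142); max(|x|,|y|,|x±y|/√2) = 3.8284 > 1 ⇒ ∉ W
candidate 2: n = (0, -2, 3, -2) → π⊥ ≈ (+0.0000, -5.8284); max(|x|,|y|,|x±y|/√2) = 5.8284 > 1 ⇒ ∉ W
candidate 3: n = (3, 3, -3, -2) → π⊥ ≈ (-0.5355, +3.7071); max(|x|,|y|,|x±y|/√2) = 3.7071 > 1 ⇒ ∉ W
candidate 4: n = (-1, 0, -1, 0) → π⊥ ≈ (-1.0000, +1.0000); max(|x|,|y|,|x±y|/√2) = 1.4142 > 1 ⇒ ∉ W
candidate 5: n = (2, 1, -1, -2) → π⊥ ≈ (-0.1213, +0.2929); max(|x|,|y|,|x±y|/√2) = 0.2929 ≤ 1 ⇒ ∈ W
candidate 6: n = (-1, 1, 0, -1) → π⊥ ≈ (-2.4142, +0.0000); max(|x|,|y|,|x±y|/√2) = 2.4142 > 1 ⇒ ∉ W
candidate 7: n = (-1, -2, -2, 0) → π⊥ ≈ (+0.4142, +0.5858); max(|x|,|y|,|x±y|/√2) = 0.7071 ≤ 1 ⇒ ∈ W
candidate 8: n = (1, -1, -1, 1) → π⊥ ≈ (+2.4142, +1.0000); max(|x|,|y|,|x±y|/√2) = 2.4142 > 1 ⇒ ∉ W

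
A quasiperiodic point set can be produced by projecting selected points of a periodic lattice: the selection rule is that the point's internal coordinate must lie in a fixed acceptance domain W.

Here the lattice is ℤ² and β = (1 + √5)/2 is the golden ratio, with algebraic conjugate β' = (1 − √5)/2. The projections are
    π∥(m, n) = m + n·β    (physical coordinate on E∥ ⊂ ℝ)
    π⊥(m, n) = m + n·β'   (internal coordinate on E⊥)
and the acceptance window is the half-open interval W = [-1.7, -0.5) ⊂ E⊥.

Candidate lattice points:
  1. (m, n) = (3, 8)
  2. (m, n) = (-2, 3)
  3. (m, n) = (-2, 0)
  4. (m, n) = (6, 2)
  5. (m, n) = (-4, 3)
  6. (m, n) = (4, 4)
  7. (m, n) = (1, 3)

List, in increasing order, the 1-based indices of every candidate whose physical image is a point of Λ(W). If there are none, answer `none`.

Numerically β ≈ 1.618034 and β' = −1/β ≈ -0.618034.
[1] lift (3,8): star map gives -1.944272; window check -1.7 ≤ -1.944272 < -0.5 is false → out
[2] lift (-2,3): star map gives -3.854102; window check -1.7 ≤ -3.854102 < -0.5 is false → out
[3] lift (-2,0): star map gives -2.000000; window check -1.7 ≤ -2.000000 < -0.5 is false → out
[4] lift (6,2): star map gives 4.763932; window check -1.7 ≤ 4.763932 < -0.5 is false → out
[5] lift (-4,3): star map gives -5.854102; window check -1.7 ≤ -5.854102 < -0.5 is false → out
[6] lift (4,4): star map gives 1.527864; window check -1.7 ≤ 1.527864 < -0.5 is false → out
[7] lift (1,3): star map gives -0.854102; window check -1.7 ≤ -0.854102 < -0.5 is true → IN Λ

7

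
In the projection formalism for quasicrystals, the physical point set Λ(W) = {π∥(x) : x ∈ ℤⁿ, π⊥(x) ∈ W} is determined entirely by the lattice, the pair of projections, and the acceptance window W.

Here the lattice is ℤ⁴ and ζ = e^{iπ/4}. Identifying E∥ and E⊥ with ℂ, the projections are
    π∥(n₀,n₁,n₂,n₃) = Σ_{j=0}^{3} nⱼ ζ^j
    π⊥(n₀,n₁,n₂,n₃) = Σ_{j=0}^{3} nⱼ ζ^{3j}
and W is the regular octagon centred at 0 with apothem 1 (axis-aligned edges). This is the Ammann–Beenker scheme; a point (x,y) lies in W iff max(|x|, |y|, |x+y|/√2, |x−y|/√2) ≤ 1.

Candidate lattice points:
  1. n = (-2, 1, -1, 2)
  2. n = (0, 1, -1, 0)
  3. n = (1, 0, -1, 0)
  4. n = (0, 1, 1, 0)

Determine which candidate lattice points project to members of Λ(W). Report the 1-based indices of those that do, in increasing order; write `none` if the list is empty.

4

π⊥(n) = n₀ + n₁ζ³ + n₂ζ⁶ + n₃ζ⁹ where ζ = e^{iπ/4}.
#1 (-2, 1, -1, 2): internal (-1.29289, 3.12132); octagon support 3.12132 vs apothem 1 → ∉ W
#2 (0, 1, -1, 0): internal (-0.70711, 1.70711); octagon support 1.70711 vs apothem 1 → ∉ W
#3 (1, 0, -1, 0): internal (1.00000, 1.00000); octagon support 1.41421 vs apothem 1 → ∉ W
#4 (0, 1, 1, 0): internal (-0.70711, -0.29289); octagon support 0.70711 vs apothem 1 → ∈ W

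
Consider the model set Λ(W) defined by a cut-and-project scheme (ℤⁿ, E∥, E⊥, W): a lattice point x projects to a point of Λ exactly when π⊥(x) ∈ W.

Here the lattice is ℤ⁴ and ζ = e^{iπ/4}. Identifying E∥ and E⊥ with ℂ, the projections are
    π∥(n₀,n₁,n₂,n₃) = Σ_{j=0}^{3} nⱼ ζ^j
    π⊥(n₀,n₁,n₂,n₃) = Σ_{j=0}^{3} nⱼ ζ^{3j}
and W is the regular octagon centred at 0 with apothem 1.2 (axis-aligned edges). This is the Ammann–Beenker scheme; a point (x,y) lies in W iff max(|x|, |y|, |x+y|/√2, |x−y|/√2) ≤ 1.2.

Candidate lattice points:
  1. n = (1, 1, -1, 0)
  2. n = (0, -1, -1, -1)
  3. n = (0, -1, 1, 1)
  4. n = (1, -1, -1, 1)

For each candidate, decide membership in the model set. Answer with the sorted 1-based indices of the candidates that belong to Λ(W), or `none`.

2

Internal map: ζ^{3j} for j=0..3 gives (1,0), (−√2/2,√2/2), (0,−1), (√2/2,√2/2).
#1 (1, 1, -1, 0): internal (0.29289, 1.70711); octagon support 1.70711 vs apothem 1.2 → ∉ W
#2 (0, -1, -1, -1): internal (0.00000, -0.41421); octagon support 0.41421 vs apothem 1.2 → ∈ W
#3 (0, -1, 1, 1): internal (1.41421, -1.00000); octagon support 1.70711 vs apothem 1.2 → ∉ W
#4 (1, -1, -1, 1): internal (2.41421, 1.00000); octagon support 2.41421 vs apothem 1.2 → ∉ W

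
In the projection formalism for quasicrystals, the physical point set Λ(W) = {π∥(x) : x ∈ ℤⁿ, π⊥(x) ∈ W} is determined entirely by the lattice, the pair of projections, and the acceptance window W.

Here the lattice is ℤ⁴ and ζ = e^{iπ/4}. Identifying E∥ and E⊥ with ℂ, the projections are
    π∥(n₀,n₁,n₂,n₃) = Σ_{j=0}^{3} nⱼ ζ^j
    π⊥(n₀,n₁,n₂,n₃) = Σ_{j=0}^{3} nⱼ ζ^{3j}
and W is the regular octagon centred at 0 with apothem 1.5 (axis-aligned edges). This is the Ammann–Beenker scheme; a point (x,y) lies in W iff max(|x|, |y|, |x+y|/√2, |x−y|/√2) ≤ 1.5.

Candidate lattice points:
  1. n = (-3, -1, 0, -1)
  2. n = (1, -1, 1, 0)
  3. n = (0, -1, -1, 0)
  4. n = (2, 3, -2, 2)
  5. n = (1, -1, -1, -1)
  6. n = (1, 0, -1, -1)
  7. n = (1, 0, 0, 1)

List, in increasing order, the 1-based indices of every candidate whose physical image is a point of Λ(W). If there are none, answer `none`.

3, 5, 6

Internal map: ζ^{3j} for j=0..3 gives (1,0), (−√2/2,√2/2), (0,−1), (√2/2,√2/2).
candidate 1: n = (-3, -1, 0, -1) → π⊥ ≈ (-3.00000, -1.41421); max(|x|,|y|,|x±y|/√2) = 3.12132 > 1.5 ⇒ ∉ W
candidate 2: n = (1, -1, 1, 0) → π⊥ ≈ (+1.70711, -1.70711); max(|x|,|y|,|x±y|/√2) = 2.41421 > 1.5 ⇒ ∉ W
candidate 3: n = (0, -1, -1, 0) → π⊥ ≈ (+0.70711, +0.29289); max(|x|,|y|,|x±y|/√2) = 0.70711 ≤ 1.5 ⇒ ∈ W
candidate 4: n = (2, 3, -2, 2) → π⊥ ≈ (+1.29289, +5.53553); max(|x|,|y|,|x±y|/√2) = 5.53553 > 1.5 ⇒ ∉ W
candidate 5: n = (1, -1, -1, -1) → π⊥ ≈ (+1.00000, -0.41421); max(|x|,|y|,|x±y|/√2) = 1.00000 ≤ 1.5 ⇒ ∈ W
candidate 6: n = (1, 0, -1, -1) → π⊥ ≈ (+0.29289, +0.29289); max(|x|,|y|,|x±y|/√2) = 0.41421 ≤ 1.5 ⇒ ∈ W
candidate 7: n = (1, 0, 0, 1) → π⊥ ≈ (+1.70711, +0.70711); max(|x|,|y|,|x±y|/√2) = 1.70711 > 1.5 ⇒ ∉ W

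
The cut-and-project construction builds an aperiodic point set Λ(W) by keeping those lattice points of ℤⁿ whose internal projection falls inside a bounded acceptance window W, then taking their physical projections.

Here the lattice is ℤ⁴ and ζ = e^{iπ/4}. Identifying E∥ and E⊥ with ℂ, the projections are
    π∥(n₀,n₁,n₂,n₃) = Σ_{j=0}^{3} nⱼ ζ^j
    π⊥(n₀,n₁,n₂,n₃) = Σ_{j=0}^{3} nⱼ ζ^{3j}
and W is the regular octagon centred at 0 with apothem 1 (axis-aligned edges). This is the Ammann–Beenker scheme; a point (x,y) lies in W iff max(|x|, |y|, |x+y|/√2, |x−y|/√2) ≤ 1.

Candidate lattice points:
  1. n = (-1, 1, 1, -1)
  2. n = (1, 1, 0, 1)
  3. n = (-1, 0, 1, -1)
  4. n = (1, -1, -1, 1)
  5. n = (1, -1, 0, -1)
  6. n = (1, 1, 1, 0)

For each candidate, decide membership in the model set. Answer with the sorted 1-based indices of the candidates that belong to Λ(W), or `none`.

6

π⊥(n) = n₀ + n₁ζ³ + n₂ζ⁶ + n₃ζ⁹ where ζ = e^{iπ/4}.
candidate 1: n = (-1, 1, 1, -1) → π⊥ ≈ (-2.41421, -1.00000); max(|x|,|y|,|x±y|/√2) = 2.41421 > 1 ⇒ ∉ W
candidate 2: n = (1, 1, 0, 1) → π⊥ ≈ (+1.00000, +1.41421); max(|x|,|y|,|x±y|/√2) = 1.70711 > 1 ⇒ ∉ W
candidate 3: n = (-1, 0, 1, -1) → π⊥ ≈ (-1.70711, -1.70711); max(|x|,|y|,|x±y|/√2) = 2.41421 > 1 ⇒ ∉ W
candidate 4: n = (1, -1, -1, 1) → π⊥ ≈ (+2.41421, +1.00000); max(|x|,|y|,|x±y|/√2) = 2.41421 > 1 ⇒ ∉ W
candidate 5: n = (1, -1, 0, -1) → π⊥ ≈ (+1.00000, -1.41421); max(|x|,|y|,|x±y|/√2) = 1.70711 > 1 ⇒ ∉ W
candidate 6: n = (1, 1, 1, 0) → π⊥ ≈ (+0.29289, -0.29289); max(|x|,|y|,|x±y|/√2) = 0.41421 ≤ 1 ⇒ ∈ W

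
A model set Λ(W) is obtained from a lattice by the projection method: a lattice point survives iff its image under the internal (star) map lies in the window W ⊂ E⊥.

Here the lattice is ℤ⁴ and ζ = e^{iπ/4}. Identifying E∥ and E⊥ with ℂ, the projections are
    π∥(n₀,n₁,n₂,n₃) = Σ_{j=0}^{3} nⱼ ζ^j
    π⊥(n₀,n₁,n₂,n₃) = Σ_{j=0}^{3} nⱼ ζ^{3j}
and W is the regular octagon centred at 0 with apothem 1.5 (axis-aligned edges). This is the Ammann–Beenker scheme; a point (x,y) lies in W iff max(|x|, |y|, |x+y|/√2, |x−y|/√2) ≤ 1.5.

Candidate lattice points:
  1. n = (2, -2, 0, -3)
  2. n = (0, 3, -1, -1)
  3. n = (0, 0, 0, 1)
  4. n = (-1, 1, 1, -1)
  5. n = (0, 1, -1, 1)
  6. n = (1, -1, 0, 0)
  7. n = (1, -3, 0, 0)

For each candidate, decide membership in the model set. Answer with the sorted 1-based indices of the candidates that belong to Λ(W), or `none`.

With ζ = e^{iπ/4} the internal vectors are ζ^0,ζ^3,ζ^6,ζ^9.
#1 (2, -2, 0, -3): internal (1.29289, -3.53553); octagon support 3.53553 vs apothem 1.5 → ∉ W
#2 (0, 3, -1, -1): internal (-2.82843, 2.41421); octagon support 3.70711 vs apothem 1.5 → ∉ W
#3 (0, 0, 0, 1): internal (0.70711, 0.70711); octagon support 1.00000 vs apothem 1.5 → ∈ W
#4 (-1, 1, 1, -1): internal (-2.41421, -1.00000); octagon support 2.41421 vs apothem 1.5 → ∉ W
#5 (0, 1, -1, 1): internal (0.00000, 2.41421); octagon support 2.41421 vs apothem 1.5 → ∉ W
#6 (1, -1, 0, 0): internal (1.70711, -0.70711); octagon support 1.70711 vs apothem 1.5 → ∉ W
#7 (1, -3, 0, 0): internal (3.12132, -2.12132); octagon support 3.70711 vs apothem 1.5 → ∉ W

3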